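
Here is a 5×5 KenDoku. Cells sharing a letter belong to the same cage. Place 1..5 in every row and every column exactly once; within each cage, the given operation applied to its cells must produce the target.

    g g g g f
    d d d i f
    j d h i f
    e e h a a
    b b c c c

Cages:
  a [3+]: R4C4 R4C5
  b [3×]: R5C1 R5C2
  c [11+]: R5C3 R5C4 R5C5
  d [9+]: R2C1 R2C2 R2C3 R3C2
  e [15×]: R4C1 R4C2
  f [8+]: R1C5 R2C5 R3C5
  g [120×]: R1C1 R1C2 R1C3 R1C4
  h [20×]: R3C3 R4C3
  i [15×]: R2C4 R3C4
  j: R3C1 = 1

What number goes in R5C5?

5

Cage j is given, so R3C1 = 1.
Column 1 now contains 1, leaving R5C1 = 3.
Row 5 now contains 3, leaving R5C2 = 1.
The 4 cells of cage d must have sum 9, which forces R2C1 = 2.
The 4 cells of cage d must have sum 9, which forces R2C2 = 4.
Cage d needs sum 9, so R2C3 = 1.
Cage d has sum 9, so R3C2 = 2.
Column 1 already has 3, so R4C1 = 5.
Cage e needs two cells with product 15, so R4C2 = 3.
5 is placed in row 4, leaving R4C3 = 4.
Column 1 already has 5, so R1C1 = 4.
3 is placed in column 2, leaving R1C2 = 5.
Cage f needs sum 8, so R1C5 = 1.
The 3 cells of cage f must have sum 8, which forces R2C5 = 3.
Column 3 already has 4, which forces R3C3 = 5.
Row 3 now contains 5; hence R3C4 = 3.
The 3 cells of cage f must have sum 8, which forces R3C5 = 4.
Column 5 now contains 1; hence R4C5 = 2.
Column 3 already has 5, so R5C3 = 2.
Column 5 already has 2; hence R5C5 = 5.
Column 3 already has 2, leaving R1C3 = 3.
3 is placed in column 4, which forces R1C4 = 2.
Row 2 now contains 3, leaving R2C4 = 5.
Row 4 already has 2; hence R4C4 = 1.
Row 5 already has 5, leaving R5C4 = 4.
Filled in: 4 5 3 2 1 / 2 4 1 5 3 / 1 2 5 3 4 / 5 3 4 1 2 / 3 1 2 4 5.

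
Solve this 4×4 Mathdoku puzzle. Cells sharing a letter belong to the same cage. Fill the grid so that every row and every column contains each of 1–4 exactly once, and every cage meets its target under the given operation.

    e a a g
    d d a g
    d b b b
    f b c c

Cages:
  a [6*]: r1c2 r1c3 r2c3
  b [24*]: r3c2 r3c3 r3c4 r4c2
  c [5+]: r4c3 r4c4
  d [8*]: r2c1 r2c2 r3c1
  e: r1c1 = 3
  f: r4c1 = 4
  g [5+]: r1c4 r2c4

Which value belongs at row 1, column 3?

E is a freebie, which forces r1c1 = 3.
F is a freebie, so r4c1 = 4.
Cage d has product 8; hence r2c2 = 4.
Cage a needs product 6, which forces r2c3 = 3.
Row 2 already has 3; hence r2c4 = 1.
Column 3 already has 3, which forces r4c3 = 2.
2 is placed in row 4; hence r4c4 = 3.
Cage a needs product 6, leaving r1c2 = 2.
2 is placed in column 3, so r1c3 = 1.
Cage g needs two cells with sum 5, so r1c4 = 4.
Row 2 now contains 1; hence r2c1 = 2.
Cage d has product 8, which forces r3c1 = 1.
Cage b has product 24, leaving r3c2 = 3.
Cage b has product 24, leaving r3c3 = 4.
Cage b has product 24, leaving r3c4 = 2.
Row 4 already has 3, leaving r4c2 = 1.
The full grid is 3 2 1 4 / 2 4 3 1 / 1 3 4 2 / 4 1 2 3.

1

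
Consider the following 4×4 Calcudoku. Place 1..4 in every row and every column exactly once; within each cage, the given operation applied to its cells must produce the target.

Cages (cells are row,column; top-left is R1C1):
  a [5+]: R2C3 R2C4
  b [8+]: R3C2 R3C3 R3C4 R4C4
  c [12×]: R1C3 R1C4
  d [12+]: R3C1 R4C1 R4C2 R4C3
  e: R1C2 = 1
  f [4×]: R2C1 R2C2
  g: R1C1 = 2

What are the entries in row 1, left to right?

2 1 4 3

Cage g is a single given cell; hence R1C1 = 2.
Cage e is given; hence R1C2 = 1.
1 is placed in column 2, leaving R2C2 = 4.
Row 2 now contains 4; hence R2C1 = 1.
Column 1 now contains 1, leaving R4C1 = 4.
4 is placed in column 1, leaving R3C1 = 3.
Row 3 now contains 3, so R3C2 = 2.
2 is placed in row 3, so R3C3 = 1.
Row 3 now contains 1, which forces R3C4 = 4.
Column 2 already has 2, so R4C2 = 3.
3 is placed in row 4, so R4C3 = 2.
Row 4 now contains 2, which forces R4C4 = 1.
The two cells of cage c must have product 12, which forces R1C3 = 4.
Column 4 now contains 4; hence R1C4 = 3.
Column 3 now contains 2, so R2C3 = 3.
The two cells of cage a must have sum 5, leaving R2C4 = 2.
Filled in: 2 1 4 3 / 1 4 3 2 / 3 2 1 4 / 4 3 2 1.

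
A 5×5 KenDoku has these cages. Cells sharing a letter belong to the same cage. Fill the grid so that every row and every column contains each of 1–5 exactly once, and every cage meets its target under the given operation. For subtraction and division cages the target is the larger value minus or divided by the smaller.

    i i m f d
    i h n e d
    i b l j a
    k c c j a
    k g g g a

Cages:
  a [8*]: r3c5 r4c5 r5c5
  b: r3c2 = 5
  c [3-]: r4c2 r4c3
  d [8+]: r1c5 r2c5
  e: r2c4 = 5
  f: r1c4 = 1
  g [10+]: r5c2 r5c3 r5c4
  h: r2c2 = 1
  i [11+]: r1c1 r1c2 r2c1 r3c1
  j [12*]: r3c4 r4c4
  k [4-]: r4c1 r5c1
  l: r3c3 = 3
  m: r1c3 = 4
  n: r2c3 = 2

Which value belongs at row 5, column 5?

M is a freebie, leaving r1c3 = 4.
Cage f is given, which forces r1c4 = 1.
Cage h is given, which forces r2c2 = 1.
Cage n is given, which forces r2c3 = 2.
E is a freebie, which forces r2c4 = 5.
Row 2 already has 5, which forces r2c5 = 3.
Cage b is given, leaving r3c2 = 5.
L is a freebie, so r3c3 = 3.
Row 3 already has 3, so r3c4 = 4.
Column 4 already has 4; hence r4c4 = 3.
3 is placed in column 4, which forces r5c4 = 2.
The 4 cells of cage i must have sum 11; hence r1c1 = 3.
Cage i has sum 11; hence r1c2 = 2.
3 is placed in column 5; hence r1c5 = 5.
3 is placed in row 2; hence r2c1 = 4.
Cage i needs sum 11, leaving r3c1 = 2.
Row 3 now contains 2, which forces r3c5 = 1.
Column 2 already has 2, so r4c2 = 4.
Row 4 already has 4, which forces r4c5 = 2.
The 3 cells of cage g must have sum 10, which forces r5c2 = 3.
Cage g has sum 10; hence r5c3 = 5.
Column 5 already has 1, which forces r5c5 = 4.
The two cells of cage k must have difference 4; hence r4c1 = 5.
5 is placed in column 3, which forces r4c3 = 1.
Row 5 already has 5; hence r5c1 = 1.
The full grid is 3 2 4 1 5 / 4 1 2 5 3 / 2 5 3 4 1 / 5 4 1 3 2 / 1 3 5 2 4.

4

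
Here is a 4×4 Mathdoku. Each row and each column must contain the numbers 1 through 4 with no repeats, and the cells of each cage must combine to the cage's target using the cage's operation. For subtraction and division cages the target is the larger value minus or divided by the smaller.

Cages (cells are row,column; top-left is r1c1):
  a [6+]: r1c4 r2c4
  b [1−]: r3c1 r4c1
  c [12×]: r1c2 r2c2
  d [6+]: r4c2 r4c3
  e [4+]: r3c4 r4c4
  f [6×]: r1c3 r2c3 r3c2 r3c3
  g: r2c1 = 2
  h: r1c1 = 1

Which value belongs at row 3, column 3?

Cage h is a single given cell; hence r1c1 = 1.
Cage g is given; hence r2c1 = 2.
2 is placed in row 2, which forces r2c4 = 4.
Cage f needs product 6, which forces r3c2 = 1.
Row 3 now contains 1, which forces r3c4 = 3.
3 is placed in column 4, leaving r4c4 = 1.
The two cells of cage c must have product 12, which forces r1c2 = 4.
Cage f has product 6, so r1c3 = 3.
Column 4 now contains 4; hence r1c4 = 2.
Row 2 now contains 4, leaving r2c2 = 3.
The 4 cells of cage f must have product 6; hence r2c3 = 1.
Row 3 already has 3, which forces r3c1 = 4.
Row 3 already has 3, which forces r3c3 = 2.
Cage b's pair has difference 1, which forces r4c1 = 3.
Column 2 now contains 4; hence r4c2 = 2.
2 is placed in column 3, leaving r4c3 = 4.
Completed grid: 1 4 3 2 / 2 3 1 4 / 4 1 2 3 / 3 2 4 1.

2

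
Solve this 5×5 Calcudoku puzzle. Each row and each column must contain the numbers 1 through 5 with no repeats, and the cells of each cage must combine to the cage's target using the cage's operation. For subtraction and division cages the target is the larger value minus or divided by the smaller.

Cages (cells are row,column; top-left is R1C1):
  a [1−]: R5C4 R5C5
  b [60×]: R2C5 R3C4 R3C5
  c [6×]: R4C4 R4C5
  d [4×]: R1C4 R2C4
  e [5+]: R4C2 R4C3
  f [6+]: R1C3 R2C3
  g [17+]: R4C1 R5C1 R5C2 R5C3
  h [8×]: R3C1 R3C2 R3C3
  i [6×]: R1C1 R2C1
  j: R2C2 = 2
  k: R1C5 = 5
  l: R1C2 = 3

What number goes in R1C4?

4

Cage l is a single given cell; hence R1C2 = 3.
Cage k is given, so R1C5 = 5.
Cage j is given; hence R2C2 = 2.
Cage g needs sum 17, leaving R4C1 = 5.
3 is placed in row 1, so R1C1 = 2.
Row 1 already has 2, leaving R1C3 = 1.
Row 1 already has 1, which forces R1C4 = 4.
Row 2 already has 2, leaving R2C1 = 3.
4 is placed in column 4, which forces R2C4 = 1.
3 is placed in row 2, so R2C5 = 4.
Cage b has product 60, so R3C4 = 5.
Column 5 now contains 4; hence R3C5 = 3.
1 is placed in column 3; hence R4C3 = 4.
Column 5 now contains 3, leaving R4C5 = 2.
Column 1 now contains 3, which forces R5C1 = 4.
4 is placed in row 5, which forces R5C2 = 5.
Row 5 already has 5, so R5C3 = 3.
3 is placed in row 5, which forces R5C4 = 2.
2 is placed in column 5; hence R5C5 = 1.
Row 2 now contains 4, which forces R2C3 = 5.
4 is placed in column 1, leaving R3C1 = 1.
Cage h has product 8, which forces R3C2 = 4.
Column 3 now contains 4, which forces R3C3 = 2.
Row 4 now contains 4; hence R4C2 = 1.
Row 4 already has 2, which forces R4C4 = 3.
The full grid is 2 3 1 4 5 / 3 2 5 1 4 / 1 4 2 5 3 / 5 1 4 3 2 / 4 5 3 2 1.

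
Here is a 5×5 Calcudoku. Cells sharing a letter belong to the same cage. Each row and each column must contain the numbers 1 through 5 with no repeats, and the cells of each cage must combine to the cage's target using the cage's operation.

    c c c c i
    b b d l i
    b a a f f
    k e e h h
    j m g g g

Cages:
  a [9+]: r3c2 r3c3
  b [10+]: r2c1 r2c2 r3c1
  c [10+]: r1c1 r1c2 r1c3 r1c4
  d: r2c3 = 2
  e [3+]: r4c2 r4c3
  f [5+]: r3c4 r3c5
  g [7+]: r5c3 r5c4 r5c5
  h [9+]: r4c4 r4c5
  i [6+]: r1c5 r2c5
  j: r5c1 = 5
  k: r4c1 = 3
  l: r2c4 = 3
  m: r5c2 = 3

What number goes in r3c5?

3

D is a freebie; hence r2c3 = 2.
Cage l is a single given cell, leaving r2c4 = 3.
Cage k is given, which forces r4c1 = 3.
2 is placed in column 3, leaving r4c3 = 1.
Cage j is given; hence r5c1 = 5.
Cage m is a single given cell; hence r5c2 = 3.
Column 3 already has 1, so r5c3 = 4.
Column 3 now contains 4; hence r1c3 = 3.
Cage b has sum 10; hence r2c2 = 5.
The two cells of cage a must have sum 9; hence r3c2 = 4.
Column 3 now contains 4, which forces r3c3 = 5.
1 is placed in row 4, which forces r4c2 = 2.
Column 2 now contains 2; hence r1c2 = 1.
Cage b has sum 10; hence r2c1 = 4.
4 is placed in row 2, so r2c5 = 1.
Row 3 already has 4, so r3c1 = 1.
The two cells of cage f must have sum 5; hence r3c4 = 2.
The two cells of cage f must have sum 5; hence r3c5 = 3.
Column 4 already has 2; hence r5c4 = 1.
Column 5 already has 1, so r5c5 = 2.
4 is placed in column 1; hence r1c1 = 2.
Column 4 already has 2, which forces r1c4 = 4.
Column 5 now contains 2, leaving r1c5 = 5.
Column 4 already has 4; hence r4c4 = 5.
Column 5 already has 5, so r4c5 = 4.
Completed grid: 2 1 3 4 5 / 4 5 2 3 1 / 1 4 5 2 3 / 3 2 1 5 4 / 5 3 4 1 2.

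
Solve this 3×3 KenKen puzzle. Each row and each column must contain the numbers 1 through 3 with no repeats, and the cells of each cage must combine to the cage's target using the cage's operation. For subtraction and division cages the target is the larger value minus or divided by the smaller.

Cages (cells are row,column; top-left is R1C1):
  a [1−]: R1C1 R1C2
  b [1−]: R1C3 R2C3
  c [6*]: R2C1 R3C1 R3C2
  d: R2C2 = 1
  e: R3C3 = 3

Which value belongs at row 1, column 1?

2

D is a freebie, which forces R2C2 = 1.
E is a freebie, leaving R3C3 = 3.
The two cells of cage b must have difference 1; hence R1C3 = 1.
Cage c has product 6, leaving R2C1 = 3.
Column 3 already has 3, so R2C3 = 2.
Cage c needs product 6, leaving R3C1 = 1.
Row 3 already has 3, leaving R3C2 = 2.
3 is placed in column 1; hence R1C1 = 2.
Column 2 already has 2; hence R1C2 = 3.
Completed grid: 2 3 1 / 3 1 2 / 1 2 3.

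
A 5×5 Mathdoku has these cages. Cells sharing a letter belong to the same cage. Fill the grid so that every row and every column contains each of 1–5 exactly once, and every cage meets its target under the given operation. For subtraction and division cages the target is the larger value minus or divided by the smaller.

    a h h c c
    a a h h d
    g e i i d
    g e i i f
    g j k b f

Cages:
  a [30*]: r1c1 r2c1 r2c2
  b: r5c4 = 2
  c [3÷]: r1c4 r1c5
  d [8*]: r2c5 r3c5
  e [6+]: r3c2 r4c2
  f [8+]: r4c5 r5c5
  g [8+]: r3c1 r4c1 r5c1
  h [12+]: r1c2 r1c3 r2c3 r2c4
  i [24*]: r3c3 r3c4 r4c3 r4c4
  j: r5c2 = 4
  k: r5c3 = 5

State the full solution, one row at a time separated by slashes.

Cage j is given, so r5c2 = 4.
K is a freebie, which forces r5c3 = 5.
Cage b is given; hence r5c4 = 2.
Row 5 now contains 5; hence r5c5 = 3.
The two cells of cage c must have quotient 3; hence r1c4 = 3.
Column 5 already has 3, leaving r1c5 = 1.
Column 5 already has 3; hence r4c5 = 5.
3 is placed in row 5, so r5c1 = 1.
The two cells of cage e must have sum 6; hence r3c2 = 5.
5 is placed in row 4, which forces r4c2 = 1.
Row 4 already has 1, which forces r4c4 = 4.
5 is placed in column 2, so r1c2 = 2.
Cage h has sum 12, which forces r1c3 = 4.
Column 2 already has 2; hence r2c2 = 3.
Cage h needs sum 12; hence r2c3 = 1.
Cage h needs sum 12; hence r2c4 = 5.
The 3 cells of cage g must have sum 8, which forces r3c1 = 4.
4 is placed in column 4, leaving r3c4 = 1.
4 is placed in row 3; hence r3c5 = 2.
Cage g needs sum 8; hence r4c1 = 3.
Row 4 now contains 3; hence r4c3 = 2.
Row 1 already has 2, so r1c1 = 5.
5 is placed in row 2, so r2c1 = 2.
Column 5 now contains 2, leaving r2c5 = 4.
Row 3 already has 2, leaving r3c3 = 3.

5 2 4 3 1 / 2 3 1 5 4 / 4 5 3 1 2 / 3 1 2 4 5 / 1 4 5 2 3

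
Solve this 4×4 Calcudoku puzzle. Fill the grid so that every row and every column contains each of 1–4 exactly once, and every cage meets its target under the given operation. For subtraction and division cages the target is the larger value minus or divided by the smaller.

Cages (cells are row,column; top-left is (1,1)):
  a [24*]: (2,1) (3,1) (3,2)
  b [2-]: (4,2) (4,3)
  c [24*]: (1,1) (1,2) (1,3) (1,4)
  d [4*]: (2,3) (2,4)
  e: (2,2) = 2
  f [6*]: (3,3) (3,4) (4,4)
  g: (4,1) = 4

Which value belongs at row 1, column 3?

Cage e is given, which forces (2,2) = 2.
Cage g is a single given cell; hence (4,1) = 4.
Column 1 already has 4, so (2,1) = 3.
Cage a has product 24, so (3,1) = 2.
The 3 cells of cage a must have product 24, which forces (3,2) = 4.
Column 1 already has 2, leaving (1,1) = 1.
The 4 cells of cage c must have product 24, which forces (1,2) = 3.
3 is placed in column 2, leaving (4,2) = 1.
Row 4 now contains 1, so (4,3) = 3.
Cage f needs product 6, so (4,4) = 2.
The 4 cells of cage c must have product 24, which forces (1,3) = 2.
2 is placed in column 4, so (1,4) = 4.
4 is placed in column 4; hence (2,4) = 1.
Column 3 now contains 3; hence (3,3) = 1.
Cage f has product 6, leaving (3,4) = 3.
1 is placed in row 2; hence (2,3) = 4.
Filled in: 1 3 2 4 / 3 2 4 1 / 2 4 1 3 / 4 1 3 2.

2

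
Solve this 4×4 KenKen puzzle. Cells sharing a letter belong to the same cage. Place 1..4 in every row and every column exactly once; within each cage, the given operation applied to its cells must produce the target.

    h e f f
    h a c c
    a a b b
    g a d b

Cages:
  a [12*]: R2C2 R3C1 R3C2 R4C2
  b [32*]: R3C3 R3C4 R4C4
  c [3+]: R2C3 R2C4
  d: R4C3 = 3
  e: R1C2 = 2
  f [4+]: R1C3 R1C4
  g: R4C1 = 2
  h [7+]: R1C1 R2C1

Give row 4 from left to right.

Cage e is given; hence R1C2 = 2.
The 3 cells of cage b must have product 32, leaving R3C3 = 4.
The 3 cells of cage b must have product 32, leaving R3C4 = 2.
Cage g is given; hence R4C1 = 2.
Cage d is given, so R4C3 = 3.
Cage b needs product 32, leaving R4C4 = 4.
Column 3 now contains 3, so R1C3 = 1.
Cage f's pair has sum 4, leaving R1C4 = 3.
Cage a has product 12, leaving R2C2 = 4.
The two cells of cage c must have sum 3, which forces R2C3 = 2.
Column 4 now contains 2, which forces R2C4 = 1.
Row 3 now contains 2, so R3C1 = 1.
The 4 cells of cage a must have product 12; hence R3C2 = 3.
Row 4 already has 4, leaving R4C2 = 1.
Row 1 now contains 3, which forces R1C1 = 4.
Row 2 already has 4, so R2C1 = 3.
Completed grid: 4 2 1 3 / 3 4 2 1 / 1 3 4 2 / 2 1 3 4.

2 1 3 4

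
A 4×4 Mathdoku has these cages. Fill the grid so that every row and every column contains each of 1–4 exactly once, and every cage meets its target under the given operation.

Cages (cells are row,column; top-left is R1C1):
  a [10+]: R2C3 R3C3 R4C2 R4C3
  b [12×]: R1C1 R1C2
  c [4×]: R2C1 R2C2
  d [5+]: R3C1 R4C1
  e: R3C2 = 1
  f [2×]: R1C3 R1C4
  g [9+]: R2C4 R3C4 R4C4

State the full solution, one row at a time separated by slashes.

4 3 2 1 / 1 4 3 2 / 2 1 4 3 / 3 2 1 4

Cage e is a single given cell, which forces R3C2 = 1.
The two cells of cage c must have product 4, which forces R2C1 = 1.
Column 2 already has 1, leaving R2C2 = 4.
The two cells of cage b must have product 12; hence R1C1 = 4.
Column 2 already has 4, leaving R1C2 = 3.
The 4 cells of cage a must have sum 10, leaving R3C3 = 4.
Column 2 already has 3, which forces R4C2 = 2.
Cage a needs sum 10, which forces R4C3 = 1.
Column 3 already has 1, so R1C3 = 2.
Cage f's pair has product 2, leaving R1C4 = 1.
Cage a needs sum 10, leaving R2C3 = 3.
Row 2 now contains 3; hence R2C4 = 2.
The two cells of cage d must have sum 5, leaving R3C1 = 2.
2 is placed in column 4, leaving R3C4 = 3.
2 is placed in row 4, leaving R4C1 = 3.
The 3 cells of cage g must have sum 9, so R4C4 = 4.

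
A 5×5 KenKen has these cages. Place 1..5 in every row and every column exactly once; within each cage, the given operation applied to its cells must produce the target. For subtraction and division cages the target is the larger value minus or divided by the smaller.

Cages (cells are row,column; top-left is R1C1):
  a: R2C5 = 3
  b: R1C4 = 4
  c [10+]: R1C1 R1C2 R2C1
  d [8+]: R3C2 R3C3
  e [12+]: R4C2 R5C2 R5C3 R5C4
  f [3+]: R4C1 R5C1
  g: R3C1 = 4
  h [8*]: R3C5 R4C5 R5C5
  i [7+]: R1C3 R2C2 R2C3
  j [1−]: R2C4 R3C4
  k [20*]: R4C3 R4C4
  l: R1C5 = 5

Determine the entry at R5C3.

5

Cage b is given; hence R1C4 = 4.
Cage l is a single given cell, which forces R1C5 = 5.
Cage a is given, so R2C5 = 3.
Cage g is given, so R3C1 = 4.
Column 4 now contains 4, which forces R4C4 = 5.
Cage c needs sum 10, leaving R2C1 = 5.
Row 4 now contains 5; hence R4C3 = 4.
Cage i needs sum 7, which forces R2C2 = 4.
Cage h needs product 8, so R5C5 = 4.
Row 1 needs a 1, and only R1C3 is open for it.
Column 3 already has 1, so R2C3 = 2.
Row 2 now contains 2, which forces R2C4 = 1.
Cage j needs two cells with difference 1, so R3C4 = 2.
Row 3 now contains 2, so R3C5 = 1.
Column 5 already has 1, so R4C5 = 2.
Column 4 already has 2; hence R5C4 = 3.
Row 4 now contains 2; hence R4C1 = 1.
Row 4 now contains 2, so R4C2 = 3.
Cage f's pair has sum 3, leaving R5C1 = 2.
The 4 cells of cage e must have sum 12, leaving R5C2 = 1.
Row 5 already has 3, so R5C3 = 5.
Column 1 now contains 2, which forces R1C1 = 3.
3 is placed in column 2, so R1C2 = 2.
3 is placed in column 2, which forces R3C2 = 5.
5 is placed in column 3, which forces R3C3 = 3.
The full grid is 3 2 1 4 5 / 5 4 2 1 3 / 4 5 3 2 1 / 1 3 4 5 2 / 2 1 5 3 4.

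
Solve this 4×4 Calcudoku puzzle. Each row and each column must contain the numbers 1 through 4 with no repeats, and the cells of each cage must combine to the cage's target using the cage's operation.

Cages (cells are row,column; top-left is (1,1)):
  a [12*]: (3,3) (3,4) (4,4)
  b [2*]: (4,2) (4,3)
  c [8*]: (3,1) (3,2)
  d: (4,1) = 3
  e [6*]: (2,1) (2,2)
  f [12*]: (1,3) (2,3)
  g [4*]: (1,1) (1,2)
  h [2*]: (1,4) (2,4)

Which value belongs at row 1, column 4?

Cage d is given, which forces (4,1) = 3.
Column 1 already has 3, which forces (2,1) = 2.
Cage e needs two cells with product 6, leaving (2,2) = 3.
Row 2 already has 3, which forces (2,3) = 4.
Row 2 now contains 2, so (2,4) = 1.
Column 1 already has 2, so (3,1) = 4.
Row 3 already has 4, so (3,2) = 2.
Row 3 already has 4, so (3,4) = 3.
2 is placed in column 2; hence (4,2) = 1.
Row 4 already has 1, so (4,3) = 2.
2 is placed in row 4, leaving (4,4) = 4.
4 is placed in column 1, leaving (1,1) = 1.
Column 2 already has 1, which forces (1,2) = 4.
Column 3 now contains 4, leaving (1,3) = 3.
Column 4 now contains 1; hence (1,4) = 2.
3 is placed in row 3; hence (3,3) = 1.
Filled in: 1 4 3 2 / 2 3 4 1 / 4 2 1 3 / 3 1 2 4.

2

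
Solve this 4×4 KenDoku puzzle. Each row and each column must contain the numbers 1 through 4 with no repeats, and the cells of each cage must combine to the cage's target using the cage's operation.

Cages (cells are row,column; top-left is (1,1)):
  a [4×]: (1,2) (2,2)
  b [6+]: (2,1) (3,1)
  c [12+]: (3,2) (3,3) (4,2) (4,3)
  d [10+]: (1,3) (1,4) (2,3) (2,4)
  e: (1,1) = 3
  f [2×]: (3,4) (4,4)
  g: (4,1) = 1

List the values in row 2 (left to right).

2 4 1 3

E is a freebie, leaving (1,1) = 3.
Cage g is given, leaving (4,1) = 1.
Row 4 already has 1, so (4,4) = 2.
Column 4 already has 2, so (3,4) = 1.
Column 4 already has 1, so (1,4) = 4.
The 4 cells of cage d must have sum 10, which forces (2,4) = 3.
Row 1 already has 4, which forces (1,2) = 1.
1 is placed in row 1, leaving (1,3) = 2.
Cage a's pair has product 4, leaving (2,2) = 4.
Column 3 now contains 2; hence (2,3) = 1.
Column 3 now contains 2, which forces (3,3) = 3.
Column 2 already has 4, leaving (4,2) = 3.
Column 3 already has 3, so (4,3) = 4.
Row 2 already has 4, so (2,1) = 2.
Cage b needs two cells with sum 6, leaving (3,1) = 4.
Row 3 now contains 3, so (3,2) = 2.
The full grid is 3 1 2 4 / 2 4 1 3 / 4 2 3 1 / 1 3 4 2.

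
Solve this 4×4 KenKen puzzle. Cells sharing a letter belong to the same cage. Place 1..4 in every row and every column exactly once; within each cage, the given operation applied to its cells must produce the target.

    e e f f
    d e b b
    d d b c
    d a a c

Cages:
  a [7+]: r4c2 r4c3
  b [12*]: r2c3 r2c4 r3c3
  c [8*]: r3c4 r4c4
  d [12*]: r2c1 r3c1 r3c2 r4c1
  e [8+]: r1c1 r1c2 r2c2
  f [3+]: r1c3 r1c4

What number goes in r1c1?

4

The only place for 1 in row 4 is r4c1.
In row 4, 2 can only go at r4c4, so r4c4 = 2.
The two cells of cage f must have sum 3, leaving r1c3 = 2.
Column 4 already has 2; hence r1c4 = 1.
Column 4 already has 2, so r3c4 = 4.
Cage e needs sum 8, which forces r2c2 = 1.
Cage b has product 12; hence r2c3 = 4.
Column 4 already has 4, so r2c4 = 3.
Row 3 already has 4; hence r3c1 = 3.
Column 2 already has 1; hence r3c2 = 2.
Cage b has product 12, which forces r3c3 = 1.
4 is placed in column 3; hence r4c3 = 3.
Column 1 already has 3, so r1c1 = 4.
The 3 cells of cage e must have sum 8; hence r1c2 = 3.
Row 2 already has 4, so r2c1 = 2.
Row 4 already has 3, which forces r4c2 = 4.
Filled in: 4 3 2 1 / 2 1 4 3 / 3 2 1 4 / 1 4 3 2.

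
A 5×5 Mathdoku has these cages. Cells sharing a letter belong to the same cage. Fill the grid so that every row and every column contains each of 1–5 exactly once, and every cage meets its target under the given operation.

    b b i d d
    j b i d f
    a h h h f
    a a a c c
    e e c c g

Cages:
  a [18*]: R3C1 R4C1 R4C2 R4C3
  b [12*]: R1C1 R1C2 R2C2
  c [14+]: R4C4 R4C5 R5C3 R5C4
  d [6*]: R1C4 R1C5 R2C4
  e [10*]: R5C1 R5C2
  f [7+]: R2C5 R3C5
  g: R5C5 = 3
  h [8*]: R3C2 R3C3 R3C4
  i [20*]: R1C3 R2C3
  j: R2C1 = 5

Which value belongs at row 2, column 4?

Cage j is given; hence R2C1 = 5.
Row 2 now contains 5; hence R2C3 = 4.
The 4 cells of cage a must have product 18, so R3C1 = 3.
Column 1 now contains 5; hence R5C1 = 2.
Row 5 already has 2, leaving R5C2 = 5.
Cage g is given, so R5C5 = 3.
Column 3 now contains 4, which forces R1C3 = 5.
3 is placed in column 5, leaving R2C5 = 2.
The two cells of cage f must have sum 7, so R3C5 = 5.
Column 1 already has 2, leaving R4C1 = 1.
Cage c needs sum 14, leaving R4C4 = 5.
Cage c has sum 14, which forces R4C5 = 4.
Row 5 now contains 3, which forces R5C3 = 1.
The 4 cells of cage c must have sum 14, so R5C4 = 4.
Column 1 now contains 1; hence R1C1 = 4.
Cage d needs product 6; hence R1C4 = 2.
Column 5 now contains 2; hence R1C5 = 1.
The 3 cells of cage d must have product 6, leaving R2C4 = 3.
Cage h has product 8, leaving R3C2 = 4.
Column 3 now contains 1; hence R3C3 = 2.
Cage h has product 8, so R3C4 = 1.
2 is placed in column 3, which forces R4C3 = 3.
1 is placed in row 1, which forces R1C2 = 3.
Row 2 now contains 3, so R2C2 = 1.
Row 4 already has 3; hence R4C2 = 2.
Completed grid: 4 3 5 2 1 / 5 1 4 3 2 / 3 4 2 1 5 / 1 2 3 5 4 / 2 5 1 4 3.

3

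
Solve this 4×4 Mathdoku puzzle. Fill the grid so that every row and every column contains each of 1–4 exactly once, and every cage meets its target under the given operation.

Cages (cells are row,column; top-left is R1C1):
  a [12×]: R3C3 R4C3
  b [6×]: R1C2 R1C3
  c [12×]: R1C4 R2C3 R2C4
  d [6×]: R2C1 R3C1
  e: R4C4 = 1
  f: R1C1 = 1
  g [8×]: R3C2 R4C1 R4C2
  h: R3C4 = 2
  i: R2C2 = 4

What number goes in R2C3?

Cage f is a single given cell, so R1C1 = 1.
I is a freebie, so R2C2 = 4.
Cage h is given, so R3C4 = 2.
Cage e is given; hence R4C4 = 1.
Cage c has product 12, so R1C4 = 4.
The two cells of cage d must have product 6, which forces R2C1 = 2.
Cage c has product 12, which forces R2C3 = 1.
Column 4 now contains 1, leaving R2C4 = 3.
Row 3 already has 2, which forces R3C1 = 3.
Row 3 already has 2, so R3C2 = 1.
Row 3 now contains 3, so R3C3 = 4.
Cage g has product 8; hence R4C1 = 4.
1 is placed in row 4; hence R4C2 = 2.
Column 3 already has 4, leaving R4C3 = 3.
Column 2 already has 2, leaving R1C2 = 3.
Column 3 now contains 3, so R1C3 = 2.
Filled in: 1 3 2 4 / 2 4 1 3 / 3 1 4 2 / 4 2 3 1.

1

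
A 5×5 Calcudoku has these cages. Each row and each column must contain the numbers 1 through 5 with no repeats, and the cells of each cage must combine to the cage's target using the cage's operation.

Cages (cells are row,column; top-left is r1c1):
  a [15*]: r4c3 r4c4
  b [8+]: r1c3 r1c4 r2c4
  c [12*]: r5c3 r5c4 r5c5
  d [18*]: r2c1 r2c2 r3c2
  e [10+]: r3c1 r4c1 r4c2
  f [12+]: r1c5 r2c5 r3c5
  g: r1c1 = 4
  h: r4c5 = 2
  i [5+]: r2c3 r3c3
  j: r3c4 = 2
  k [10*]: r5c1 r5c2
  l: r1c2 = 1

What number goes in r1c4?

Cage g is a single given cell, so r1c1 = 4.
Cage l is given, leaving r1c2 = 1.
The 3 cells of cage d must have product 18, which forces r2c1 = 3.
Cage d needs product 18, leaving r2c2 = 2.
Cage d has product 18, which forces r3c2 = 3.
Cage j is a single given cell, leaving r3c4 = 2.
Cage h is a single given cell; hence r4c5 = 2.
Column 2 now contains 2, leaving r5c2 = 5.
The 3 cells of cage b must have sum 8, so r1c3 = 2.
The 3 cells of cage b must have sum 8, so r1c4 = 5.
Cage f needs sum 12, so r1c5 = 3.
The 3 cells of cage b must have sum 8, which forces r2c4 = 1.
Column 2 already has 5, so r4c2 = 4.
5 is placed in column 4, leaving r4c4 = 3.
Row 5 now contains 5, so r5c1 = 2.
3 is placed in column 4, which forces r5c4 = 4.
Row 5 now contains 4, leaving r5c5 = 1.
Row 2 already has 1, so r2c3 = 4.
Row 2 already has 4, so r2c5 = 5.
The two cells of cage i must have sum 5, so r3c3 = 1.
Column 5 already has 5; hence r3c5 = 4.
Row 4 already has 3; hence r4c3 = 5.
1 is placed in row 5; hence r5c3 = 3.
1 is placed in row 3, leaving r3c1 = 5.
Row 4 already has 5, which forces r4c1 = 1.
The full grid is 4 1 2 5 3 / 3 2 4 1 5 / 5 3 1 2 4 / 1 4 5 3 2 / 2 5 3 4 1.

5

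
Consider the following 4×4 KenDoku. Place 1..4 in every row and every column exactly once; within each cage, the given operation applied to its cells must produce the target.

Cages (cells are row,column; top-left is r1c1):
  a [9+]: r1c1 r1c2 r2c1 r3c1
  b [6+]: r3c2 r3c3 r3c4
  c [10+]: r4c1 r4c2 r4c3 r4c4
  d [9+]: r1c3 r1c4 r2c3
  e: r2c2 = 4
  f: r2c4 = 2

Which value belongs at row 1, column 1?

Cage e is given, leaving r2c2 = 4.
Cage f is given; hence r2c4 = 2.
Cage d needs sum 9; hence r1c3 = 2.
Cage d needs sum 9; hence r1c4 = 4.
Row 2 already has 2; hence r2c3 = 3.
3 is placed in column 3, which forces r3c3 = 1.
1 is placed in row 3, which forces r3c4 = 3.
1 is placed in column 3, so r4c3 = 4.
3 is placed in column 4, which forces r4c4 = 1.
The 4 cells of cage a must have sum 9, leaving r1c1 = 3.
Cage a needs sum 9, which forces r1c2 = 1.
3 is placed in row 2, which forces r2c1 = 1.
The 4 cells of cage a must have sum 9, leaving r3c1 = 4.
3 is placed in row 3, so r3c2 = 2.
Column 1 already has 3, which forces r4c1 = 2.
Column 2 already has 2, leaving r4c2 = 3.
Filled in: 3 1 2 4 / 1 4 3 2 / 4 2 1 3 / 2 3 4 1.

3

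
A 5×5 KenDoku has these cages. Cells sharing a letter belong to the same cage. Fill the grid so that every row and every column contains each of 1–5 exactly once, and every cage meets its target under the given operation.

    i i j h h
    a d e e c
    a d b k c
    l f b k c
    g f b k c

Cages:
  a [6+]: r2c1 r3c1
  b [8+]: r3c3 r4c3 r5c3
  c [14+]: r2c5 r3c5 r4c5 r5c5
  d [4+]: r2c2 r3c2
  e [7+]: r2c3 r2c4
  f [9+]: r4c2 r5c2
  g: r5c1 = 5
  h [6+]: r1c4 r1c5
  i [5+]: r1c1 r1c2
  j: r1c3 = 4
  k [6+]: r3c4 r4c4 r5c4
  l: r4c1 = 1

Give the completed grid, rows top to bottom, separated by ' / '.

3 2 4 5 1 / 2 1 3 4 5 / 4 3 5 1 2 / 1 5 2 3 4 / 5 4 1 2 3

J is a freebie; hence r1c3 = 4.
Cage l is given, which forces r4c1 = 1.
Cage g is a single given cell, so r5c1 = 5.
Row 5 now contains 5, which forces r5c2 = 4.
Column 2 now contains 4, leaving r4c2 = 5.
5 is placed in row 4; hence r4c3 = 2.
Row 4 now contains 2, leaving r4c4 = 3.
Row 4 already has 3, leaving r4c5 = 4.
Column 3 now contains 2, leaving r5c3 = 1.
1 is placed in row 5, so r5c4 = 2.
Row 5 already has 2, which forces r5c5 = 3.
The two cells of cage e must have sum 7; hence r2c3 = 3.
Cage e needs two cells with sum 7, which forces r2c4 = 4.
1 is placed in column 3; hence r3c3 = 5.
Column 4 now contains 2; hence r3c4 = 1.
5 is placed in row 3, which forces r3c5 = 2.
1 is placed in column 4; hence r1c4 = 5.
Cage h's pair has sum 6; hence r1c5 = 1.
Row 2 already has 4, which forces r2c1 = 2.
Row 2 now contains 3, leaving r2c2 = 1.
2 is placed in column 5, which forces r2c5 = 5.
Row 3 now contains 2, which forces r3c1 = 4.
1 is placed in row 3, leaving r3c2 = 3.
Column 1 now contains 2, which forces r1c1 = 3.
Column 2 already has 3; hence r1c2 = 2.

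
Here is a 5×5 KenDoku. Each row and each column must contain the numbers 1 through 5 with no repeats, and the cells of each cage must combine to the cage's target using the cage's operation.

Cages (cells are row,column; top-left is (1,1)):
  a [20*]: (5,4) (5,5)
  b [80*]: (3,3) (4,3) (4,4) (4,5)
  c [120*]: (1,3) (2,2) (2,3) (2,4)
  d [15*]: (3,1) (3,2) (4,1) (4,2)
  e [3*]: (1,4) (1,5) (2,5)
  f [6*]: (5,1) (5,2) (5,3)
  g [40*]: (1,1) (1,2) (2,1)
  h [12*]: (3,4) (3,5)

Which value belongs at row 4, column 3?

Cage e needs product 3, leaving (1,4) = 1.
The 3 cells of cage e must have product 3, which forces (1,5) = 3.
The 3 cells of cage e must have product 3; hence (2,5) = 1.
3 is placed in column 5, leaving (3,5) = 4.
Column 5 now contains 4; hence (5,5) = 5.
Row 3 now contains 4; hence (3,3) = 2.
Row 3 now contains 4, which forces (3,4) = 3.
Column 5 now contains 5, leaving (4,5) = 2.
5 is placed in row 5, leaving (5,4) = 4.
The 4 cells of cage b must have product 80, leaving (4,3) = 4.
Column 4 already has 4; hence (4,4) = 5.
Column 3 now contains 4, leaving (1,3) = 5.
Cage c needs product 120; hence (2,2) = 4.
Cage c has product 120, so (2,3) = 3.
Column 4 already has 5, so (2,4) = 2.
Column 3 already has 3; hence (5,3) = 1.
The 3 cells of cage g must have product 40, leaving (1,1) = 4.
Column 2 now contains 4, so (1,2) = 2.
Row 2 now contains 2; hence (2,1) = 5.
Column 1 already has 5, leaving (3,1) = 1.
Row 3 now contains 1, which forces (3,2) = 5.
1 is placed in column 1, leaving (4,1) = 3.
Row 4 already has 3, leaving (4,2) = 1.
Column 1 now contains 3, so (5,1) = 2.
Column 2 already has 2, leaving (5,2) = 3.
Completed grid: 4 2 5 1 3 / 5 4 3 2 1 / 1 5 2 3 4 / 3 1 4 5 2 / 2 3 1 4 5.

4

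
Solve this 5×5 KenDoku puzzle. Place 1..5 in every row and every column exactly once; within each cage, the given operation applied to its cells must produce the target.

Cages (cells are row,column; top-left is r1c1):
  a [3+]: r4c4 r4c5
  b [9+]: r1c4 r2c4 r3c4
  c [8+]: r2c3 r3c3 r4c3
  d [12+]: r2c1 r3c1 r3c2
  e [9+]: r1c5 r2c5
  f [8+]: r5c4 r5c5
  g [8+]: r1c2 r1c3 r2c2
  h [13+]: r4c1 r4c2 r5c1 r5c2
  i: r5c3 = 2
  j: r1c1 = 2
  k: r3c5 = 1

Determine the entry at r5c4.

J is a freebie; hence r1c1 = 2.
K is a freebie, leaving r3c5 = 1.
1 is placed in column 5; hence r4c5 = 2.
Cage i is given; hence r5c3 = 2.
2 is placed in row 4; hence r4c4 = 1.
Cage c has sum 8, leaving r2c3 = 1.
The 3 cells of cage g must have sum 8; hence r1c2 = 1.
Cage h needs sum 13; hence r5c1 = 1.
In row 3, 2 can only go at r3c4, so r3c4 = 2.
The only place for 2 in row 2 is r2c2.
Cage g has sum 8, leaving r1c3 = 5.
Row 1 now contains 5, leaving r1c5 = 4.
4 is placed in column 5; hence r2c5 = 5.
5 is placed in column 5, leaving r5c5 = 3.
Row 1 now contains 4, which forces r1c4 = 3.
The 3 cells of cage b must have sum 9, leaving r2c4 = 4.
Row 5 now contains 3, which forces r5c4 = 5.
Row 2 already has 4, so r2c1 = 3.
3 is placed in column 1, which forces r4c1 = 5.
Row 4 now contains 5, which forces r4c2 = 3.
Row 4 now contains 3, leaving r4c3 = 4.
Row 5 now contains 5, leaving r5c2 = 4.
5 is placed in column 1, so r3c1 = 4.
Column 2 now contains 4, so r3c2 = 5.
Column 3 now contains 4; hence r3c3 = 3.
Filled in: 2 1 5 3 4 / 3 2 1 4 5 / 4 5 3 2 1 / 5 3 4 1 2 / 1 4 2 5 3.

5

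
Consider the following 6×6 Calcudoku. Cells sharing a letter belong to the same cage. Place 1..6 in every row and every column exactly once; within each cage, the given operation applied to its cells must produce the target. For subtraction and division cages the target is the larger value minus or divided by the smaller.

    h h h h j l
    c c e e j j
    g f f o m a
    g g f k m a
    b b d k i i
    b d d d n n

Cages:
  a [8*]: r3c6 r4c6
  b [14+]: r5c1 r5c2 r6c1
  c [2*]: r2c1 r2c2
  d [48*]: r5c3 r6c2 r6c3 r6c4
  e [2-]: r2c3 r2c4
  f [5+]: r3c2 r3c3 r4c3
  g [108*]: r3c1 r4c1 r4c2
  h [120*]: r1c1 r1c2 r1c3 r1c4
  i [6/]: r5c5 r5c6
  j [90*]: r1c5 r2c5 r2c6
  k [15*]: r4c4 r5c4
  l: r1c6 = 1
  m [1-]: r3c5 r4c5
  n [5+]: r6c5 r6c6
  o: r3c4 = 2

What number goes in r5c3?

L is a freebie; hence r1c6 = 1.
Cage g needs product 108, so r3c1 = 6.
O is a freebie, leaving r3c4 = 2.
Row 3 already has 2; hence r3c6 = 4.
Cage g needs product 108, leaving r4c1 = 3.
Cage g needs product 108, so r4c2 = 6.
3 is placed in row 4; hence r4c4 = 5.
4 is placed in column 6, so r4c6 = 2.
Column 4 now contains 5, which forces r5c4 = 3.
1 is placed in column 6; hence r5c6 = 6.
2 is placed in column 6, so r6c6 = 3.
Cage h has product 120, so r1c4 = 4.
3 is placed in column 6, which forces r2c6 = 5.
Row 3 already has 2; hence r3c2 = 1.
Cage f has sum 5, leaving r3c3 = 3.
Row 3 already has 3, so r3c5 = 5.
Row 4 now contains 2, leaving r4c3 = 1.
The two cells of cage m must have difference 1, so r4c5 = 4.
Cage b has sum 14, so r5c1 = 4.
The 3 cells of cage b must have sum 14, leaving r5c2 = 5.
4 is placed in row 5, so r5c3 = 2.
Row 5 now contains 6, so r5c5 = 1.
Cage b needs sum 14, so r6c1 = 5.
The two cells of cage n must have sum 5, leaving r6c5 = 2.
5 is placed in column 1, which forces r1c1 = 2.
The 4 cells of cage h must have product 120; hence r1c2 = 3.
2 is placed in column 3, so r1c3 = 5.
Row 1 already has 3, so r1c5 = 6.
Cage c's pair has product 2; hence r2c1 = 1.
Column 2 now contains 1, which forces r2c2 = 2.
Cage e's pair has difference 2; hence r2c3 = 4.
Cage e's pair has difference 2, leaving r2c4 = 6.
6 is placed in column 5, so r2c5 = 3.
Row 6 already has 2, so r6c2 = 4.
The 4 cells of cage d must have product 48, which forces r6c3 = 6.
Cage d has product 48, which forces r6c4 = 1.
Completed grid: 2 3 5 4 6 1 / 1 2 4 6 3 5 / 6 1 3 2 5 4 / 3 6 1 5 4 2 / 4 5 2 3 1 6 / 5 4 6 1 2 3.

2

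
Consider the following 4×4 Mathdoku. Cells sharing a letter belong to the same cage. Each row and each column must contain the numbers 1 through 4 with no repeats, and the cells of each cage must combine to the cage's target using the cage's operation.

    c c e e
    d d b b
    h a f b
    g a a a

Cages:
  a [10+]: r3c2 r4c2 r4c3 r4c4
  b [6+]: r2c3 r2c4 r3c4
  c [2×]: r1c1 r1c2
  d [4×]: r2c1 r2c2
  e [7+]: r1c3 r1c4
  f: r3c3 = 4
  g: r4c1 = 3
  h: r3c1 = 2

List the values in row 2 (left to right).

4 1 2 3

H is a freebie; hence r3c1 = 2.
Cage f is a single given cell; hence r3c3 = 4.
G is a freebie, which forces r4c1 = 3.
2 is placed in column 1, which forces r1c1 = 1.
The two cells of cage c must have product 2, which forces r1c2 = 2.
Column 3 already has 4, leaving r1c3 = 3.
The two cells of cage e must have sum 7, so r1c4 = 4.
Column 1 now contains 1; hence r2c1 = 4.
Row 2 already has 4, which forces r2c2 = 1.
Row 2 already has 1; hence r2c3 = 2.
Row 2 already has 2, leaving r2c4 = 3.
Cage a needs sum 10, leaving r3c2 = 3.
Column 4 now contains 3, which forces r3c4 = 1.
Column 2 now contains 1, leaving r4c2 = 4.
2 is placed in column 3, leaving r4c3 = 1.
Column 4 already has 1, leaving r4c4 = 2.
Completed grid: 1 2 3 4 / 4 1 2 3 / 2 3 4 1 / 3 4 1 2.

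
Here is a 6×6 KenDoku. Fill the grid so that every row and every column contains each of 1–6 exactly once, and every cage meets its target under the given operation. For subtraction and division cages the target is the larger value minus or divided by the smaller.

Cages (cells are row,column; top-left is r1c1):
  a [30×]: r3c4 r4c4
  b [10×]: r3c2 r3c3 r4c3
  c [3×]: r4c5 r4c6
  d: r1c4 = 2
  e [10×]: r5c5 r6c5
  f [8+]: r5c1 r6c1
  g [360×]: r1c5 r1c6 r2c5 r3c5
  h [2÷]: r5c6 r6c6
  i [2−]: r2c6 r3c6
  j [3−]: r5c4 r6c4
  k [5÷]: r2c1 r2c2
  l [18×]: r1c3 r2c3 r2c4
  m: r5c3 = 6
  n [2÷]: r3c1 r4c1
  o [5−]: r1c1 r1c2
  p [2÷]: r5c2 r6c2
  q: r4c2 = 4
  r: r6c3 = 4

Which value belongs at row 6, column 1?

3

D is a freebie, so r1c4 = 2.
Q is a freebie, which forces r4c2 = 4.
M is a freebie, so r5c3 = 6.
Cage r is a single given cell, leaving r6c3 = 4.
The only place for 3 in row 6 is r6c1.
The two cells of cage f must have sum 8, so r5c1 = 5.
Row 5 already has 5; hence r5c5 = 2.
Column 5 already has 2, leaving r6c5 = 5.
The 4 cells of cage g must have product 360, leaving r1c6 = 5.
Column 1 now contains 5, so r2c1 = 1.
Cage k's pair has quotient 5, so r2c2 = 5.
Column 1 now contains 1; hence r4c1 = 2.
Column 1 now contains 1, leaving r1c1 = 6.
Cage o needs two cells with difference 5, which forces r1c2 = 1.
1 is placed in row 1, so r1c3 = 3.
Row 1 already has 3; hence r1c5 = 4.
Column 3 already has 3, so r2c3 = 2.
Column 1 already has 2, leaving r3c1 = 4.
1 is placed in column 2, which forces r3c2 = 2.
1 is placed in column 2; hence r5c2 = 3.
Row 5 already has 3, which forces r5c4 = 4.
Row 5 already has 4, which forces r5c6 = 1.
2 is placed in column 2, leaving r6c2 = 6.
Row 6 now contains 6, leaving r6c4 = 1.
Row 6 now contains 6, which forces r6c6 = 2.
Cage l needs product 18, leaving r2c4 = 3.
3 is placed in row 2; hence r2c5 = 6.
Cage i's pair has difference 2, so r2c6 = 4.
Column 5 already has 6, so r3c5 = 3.
Column 6 already has 1, so r3c6 = 6.
The two cells of cage c must have product 3, leaving r4c5 = 1.
Column 6 already has 1, which forces r4c6 = 3.
Cage b has product 10, which forces r3c3 = 1.
Row 3 now contains 6, so r3c4 = 5.
Row 4 already has 1; hence r4c3 = 5.
The two cells of cage a must have product 30; hence r4c4 = 6.
The full grid is 6 1 3 2 4 5 / 1 5 2 3 6 4 / 4 2 1 5 3 6 / 2 4 5 6 1 3 / 5 3 6 4 2 1 / 3 6 4 1 5 2.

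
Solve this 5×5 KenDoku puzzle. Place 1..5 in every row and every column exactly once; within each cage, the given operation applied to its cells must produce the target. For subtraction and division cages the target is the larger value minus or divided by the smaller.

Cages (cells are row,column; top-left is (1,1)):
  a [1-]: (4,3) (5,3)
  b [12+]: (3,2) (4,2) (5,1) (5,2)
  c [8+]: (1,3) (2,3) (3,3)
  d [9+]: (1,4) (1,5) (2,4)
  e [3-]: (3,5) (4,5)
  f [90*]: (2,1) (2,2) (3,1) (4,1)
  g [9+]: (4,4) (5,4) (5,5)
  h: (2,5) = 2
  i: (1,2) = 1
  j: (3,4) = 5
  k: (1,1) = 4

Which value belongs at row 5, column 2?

2

Cage k is given, so (1,1) = 4.
I is a freebie, leaving (1,2) = 1.
Cage f has product 90, which forces (2,2) = 3.
H is a freebie, leaving (2,5) = 2.
Cage j is given, which forces (3,4) = 5.
Row 2 already has 2, leaving (2,1) = 5.
Cage b needs sum 12, leaving (5,1) = 1.
The only place for 2 in row 1 is (1,4).
Cage d needs sum 9, which forces (1,5) = 3.
The 3 cells of cage d must have sum 9, which forces (2,4) = 4.
Cage g has sum 9, so (4,4) = 1.
Row 4 already has 1; hence (4,5) = 4.
The 3 cells of cage g must have sum 9, leaving (5,4) = 3.
Cage g has sum 9; hence (5,5) = 5.
Row 1 now contains 3, which forces (1,3) = 5.
Row 2 now contains 4, which forces (2,3) = 1.
Cage c needs sum 8, so (3,3) = 2.
Column 5 already has 4, leaving (3,5) = 1.
The 4 cells of cage b must have sum 12, which forces (4,2) = 5.
Column 3 now contains 5; hence (4,3) = 3.
Column 3 now contains 2, leaving (5,3) = 4.
Row 3 already has 2, which forces (3,1) = 3.
Row 3 already has 2; hence (3,2) = 4.
Row 4 already has 3, which forces (4,1) = 2.
Row 5 already has 4; hence (5,2) = 2.
Filled in: 4 1 5 2 3 / 5 3 1 4 2 / 3 4 2 5 1 / 2 5 3 1 4 / 1 2 4 3 5.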